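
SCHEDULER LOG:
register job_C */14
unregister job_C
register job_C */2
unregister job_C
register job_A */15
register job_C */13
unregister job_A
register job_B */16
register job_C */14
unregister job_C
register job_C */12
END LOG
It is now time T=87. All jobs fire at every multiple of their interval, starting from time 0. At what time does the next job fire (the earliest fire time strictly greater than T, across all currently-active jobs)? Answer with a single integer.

Op 1: register job_C */14 -> active={job_C:*/14}
Op 2: unregister job_C -> active={}
Op 3: register job_C */2 -> active={job_C:*/2}
Op 4: unregister job_C -> active={}
Op 5: register job_A */15 -> active={job_A:*/15}
Op 6: register job_C */13 -> active={job_A:*/15, job_C:*/13}
Op 7: unregister job_A -> active={job_C:*/13}
Op 8: register job_B */16 -> active={job_B:*/16, job_C:*/13}
Op 9: register job_C */14 -> active={job_B:*/16, job_C:*/14}
Op 10: unregister job_C -> active={job_B:*/16}
Op 11: register job_C */12 -> active={job_B:*/16, job_C:*/12}
  job_B: interval 16, next fire after T=87 is 96
  job_C: interval 12, next fire after T=87 is 96
Earliest fire time = 96 (job job_B)

Answer: 96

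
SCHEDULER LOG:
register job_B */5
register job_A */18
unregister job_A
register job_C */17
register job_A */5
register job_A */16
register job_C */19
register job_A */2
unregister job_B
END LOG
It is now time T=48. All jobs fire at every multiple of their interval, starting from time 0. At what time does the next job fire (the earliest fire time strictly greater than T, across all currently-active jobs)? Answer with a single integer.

Op 1: register job_B */5 -> active={job_B:*/5}
Op 2: register job_A */18 -> active={job_A:*/18, job_B:*/5}
Op 3: unregister job_A -> active={job_B:*/5}
Op 4: register job_C */17 -> active={job_B:*/5, job_C:*/17}
Op 5: register job_A */5 -> active={job_A:*/5, job_B:*/5, job_C:*/17}
Op 6: register job_A */16 -> active={job_A:*/16, job_B:*/5, job_C:*/17}
Op 7: register job_C */19 -> active={job_A:*/16, job_B:*/5, job_C:*/19}
Op 8: register job_A */2 -> active={job_A:*/2, job_B:*/5, job_C:*/19}
Op 9: unregister job_B -> active={job_A:*/2, job_C:*/19}
  job_A: interval 2, next fire after T=48 is 50
  job_C: interval 19, next fire after T=48 is 57
Earliest fire time = 50 (job job_A)

Answer: 50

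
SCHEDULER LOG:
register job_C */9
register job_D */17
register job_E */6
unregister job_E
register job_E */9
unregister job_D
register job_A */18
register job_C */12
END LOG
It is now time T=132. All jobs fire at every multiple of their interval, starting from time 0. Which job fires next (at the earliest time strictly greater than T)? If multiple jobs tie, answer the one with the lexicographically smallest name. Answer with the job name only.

Answer: job_E

Derivation:
Op 1: register job_C */9 -> active={job_C:*/9}
Op 2: register job_D */17 -> active={job_C:*/9, job_D:*/17}
Op 3: register job_E */6 -> active={job_C:*/9, job_D:*/17, job_E:*/6}
Op 4: unregister job_E -> active={job_C:*/9, job_D:*/17}
Op 5: register job_E */9 -> active={job_C:*/9, job_D:*/17, job_E:*/9}
Op 6: unregister job_D -> active={job_C:*/9, job_E:*/9}
Op 7: register job_A */18 -> active={job_A:*/18, job_C:*/9, job_E:*/9}
Op 8: register job_C */12 -> active={job_A:*/18, job_C:*/12, job_E:*/9}
  job_A: interval 18, next fire after T=132 is 144
  job_C: interval 12, next fire after T=132 is 144
  job_E: interval 9, next fire after T=132 is 135
Earliest = 135, winner (lex tiebreak) = job_E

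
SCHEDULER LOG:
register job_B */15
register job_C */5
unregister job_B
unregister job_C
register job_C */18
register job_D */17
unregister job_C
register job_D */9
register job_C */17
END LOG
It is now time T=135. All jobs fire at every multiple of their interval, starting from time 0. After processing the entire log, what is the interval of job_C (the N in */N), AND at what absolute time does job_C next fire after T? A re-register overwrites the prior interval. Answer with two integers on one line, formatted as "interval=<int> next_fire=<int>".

Answer: interval=17 next_fire=136

Derivation:
Op 1: register job_B */15 -> active={job_B:*/15}
Op 2: register job_C */5 -> active={job_B:*/15, job_C:*/5}
Op 3: unregister job_B -> active={job_C:*/5}
Op 4: unregister job_C -> active={}
Op 5: register job_C */18 -> active={job_C:*/18}
Op 6: register job_D */17 -> active={job_C:*/18, job_D:*/17}
Op 7: unregister job_C -> active={job_D:*/17}
Op 8: register job_D */9 -> active={job_D:*/9}
Op 9: register job_C */17 -> active={job_C:*/17, job_D:*/9}
Final interval of job_C = 17
Next fire of job_C after T=135: (135//17+1)*17 = 136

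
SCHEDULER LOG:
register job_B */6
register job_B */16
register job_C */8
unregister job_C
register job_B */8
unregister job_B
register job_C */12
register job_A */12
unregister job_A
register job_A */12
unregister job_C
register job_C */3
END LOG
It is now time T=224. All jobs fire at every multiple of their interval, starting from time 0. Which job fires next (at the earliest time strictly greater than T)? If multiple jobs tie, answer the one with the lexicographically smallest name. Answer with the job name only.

Op 1: register job_B */6 -> active={job_B:*/6}
Op 2: register job_B */16 -> active={job_B:*/16}
Op 3: register job_C */8 -> active={job_B:*/16, job_C:*/8}
Op 4: unregister job_C -> active={job_B:*/16}
Op 5: register job_B */8 -> active={job_B:*/8}
Op 6: unregister job_B -> active={}
Op 7: register job_C */12 -> active={job_C:*/12}
Op 8: register job_A */12 -> active={job_A:*/12, job_C:*/12}
Op 9: unregister job_A -> active={job_C:*/12}
Op 10: register job_A */12 -> active={job_A:*/12, job_C:*/12}
Op 11: unregister job_C -> active={job_A:*/12}
Op 12: register job_C */3 -> active={job_A:*/12, job_C:*/3}
  job_A: interval 12, next fire after T=224 is 228
  job_C: interval 3, next fire after T=224 is 225
Earliest = 225, winner (lex tiebreak) = job_C

Answer: job_C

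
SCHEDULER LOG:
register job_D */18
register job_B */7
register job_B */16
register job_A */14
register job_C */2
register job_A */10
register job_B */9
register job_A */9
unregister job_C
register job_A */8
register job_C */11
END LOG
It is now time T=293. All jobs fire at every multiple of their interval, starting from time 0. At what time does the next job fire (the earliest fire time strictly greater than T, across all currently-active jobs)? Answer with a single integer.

Op 1: register job_D */18 -> active={job_D:*/18}
Op 2: register job_B */7 -> active={job_B:*/7, job_D:*/18}
Op 3: register job_B */16 -> active={job_B:*/16, job_D:*/18}
Op 4: register job_A */14 -> active={job_A:*/14, job_B:*/16, job_D:*/18}
Op 5: register job_C */2 -> active={job_A:*/14, job_B:*/16, job_C:*/2, job_D:*/18}
Op 6: register job_A */10 -> active={job_A:*/10, job_B:*/16, job_C:*/2, job_D:*/18}
Op 7: register job_B */9 -> active={job_A:*/10, job_B:*/9, job_C:*/2, job_D:*/18}
Op 8: register job_A */9 -> active={job_A:*/9, job_B:*/9, job_C:*/2, job_D:*/18}
Op 9: unregister job_C -> active={job_A:*/9, job_B:*/9, job_D:*/18}
Op 10: register job_A */8 -> active={job_A:*/8, job_B:*/9, job_D:*/18}
Op 11: register job_C */11 -> active={job_A:*/8, job_B:*/9, job_C:*/11, job_D:*/18}
  job_A: interval 8, next fire after T=293 is 296
  job_B: interval 9, next fire after T=293 is 297
  job_C: interval 11, next fire after T=293 is 297
  job_D: interval 18, next fire after T=293 is 306
Earliest fire time = 296 (job job_A)

Answer: 296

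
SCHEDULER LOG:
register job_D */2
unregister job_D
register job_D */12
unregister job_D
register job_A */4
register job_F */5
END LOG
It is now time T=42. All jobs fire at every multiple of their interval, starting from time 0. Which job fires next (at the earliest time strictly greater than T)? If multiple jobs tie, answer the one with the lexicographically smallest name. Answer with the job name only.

Op 1: register job_D */2 -> active={job_D:*/2}
Op 2: unregister job_D -> active={}
Op 3: register job_D */12 -> active={job_D:*/12}
Op 4: unregister job_D -> active={}
Op 5: register job_A */4 -> active={job_A:*/4}
Op 6: register job_F */5 -> active={job_A:*/4, job_F:*/5}
  job_A: interval 4, next fire after T=42 is 44
  job_F: interval 5, next fire after T=42 is 45
Earliest = 44, winner (lex tiebreak) = job_A

Answer: job_A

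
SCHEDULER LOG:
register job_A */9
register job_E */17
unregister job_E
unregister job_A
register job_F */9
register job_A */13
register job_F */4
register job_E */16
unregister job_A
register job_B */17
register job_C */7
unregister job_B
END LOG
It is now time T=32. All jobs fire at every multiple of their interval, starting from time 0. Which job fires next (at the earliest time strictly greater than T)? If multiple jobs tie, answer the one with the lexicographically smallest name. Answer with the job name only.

Op 1: register job_A */9 -> active={job_A:*/9}
Op 2: register job_E */17 -> active={job_A:*/9, job_E:*/17}
Op 3: unregister job_E -> active={job_A:*/9}
Op 4: unregister job_A -> active={}
Op 5: register job_F */9 -> active={job_F:*/9}
Op 6: register job_A */13 -> active={job_A:*/13, job_F:*/9}
Op 7: register job_F */4 -> active={job_A:*/13, job_F:*/4}
Op 8: register job_E */16 -> active={job_A:*/13, job_E:*/16, job_F:*/4}
Op 9: unregister job_A -> active={job_E:*/16, job_F:*/4}
Op 10: register job_B */17 -> active={job_B:*/17, job_E:*/16, job_F:*/4}
Op 11: register job_C */7 -> active={job_B:*/17, job_C:*/7, job_E:*/16, job_F:*/4}
Op 12: unregister job_B -> active={job_C:*/7, job_E:*/16, job_F:*/4}
  job_C: interval 7, next fire after T=32 is 35
  job_E: interval 16, next fire after T=32 is 48
  job_F: interval 4, next fire after T=32 is 36
Earliest = 35, winner (lex tiebreak) = job_C

Answer: job_C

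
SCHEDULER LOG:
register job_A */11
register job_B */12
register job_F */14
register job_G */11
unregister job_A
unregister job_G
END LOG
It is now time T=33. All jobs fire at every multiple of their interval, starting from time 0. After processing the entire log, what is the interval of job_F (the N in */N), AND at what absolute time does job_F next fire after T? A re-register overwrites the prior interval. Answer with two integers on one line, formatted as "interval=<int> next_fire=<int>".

Answer: interval=14 next_fire=42

Derivation:
Op 1: register job_A */11 -> active={job_A:*/11}
Op 2: register job_B */12 -> active={job_A:*/11, job_B:*/12}
Op 3: register job_F */14 -> active={job_A:*/11, job_B:*/12, job_F:*/14}
Op 4: register job_G */11 -> active={job_A:*/11, job_B:*/12, job_F:*/14, job_G:*/11}
Op 5: unregister job_A -> active={job_B:*/12, job_F:*/14, job_G:*/11}
Op 6: unregister job_G -> active={job_B:*/12, job_F:*/14}
Final interval of job_F = 14
Next fire of job_F after T=33: (33//14+1)*14 = 42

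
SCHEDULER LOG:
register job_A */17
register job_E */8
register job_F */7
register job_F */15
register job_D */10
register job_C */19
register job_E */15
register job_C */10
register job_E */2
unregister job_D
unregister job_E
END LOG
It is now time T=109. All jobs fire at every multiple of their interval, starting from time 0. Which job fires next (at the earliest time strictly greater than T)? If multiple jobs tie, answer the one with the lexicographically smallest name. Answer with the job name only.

Answer: job_C

Derivation:
Op 1: register job_A */17 -> active={job_A:*/17}
Op 2: register job_E */8 -> active={job_A:*/17, job_E:*/8}
Op 3: register job_F */7 -> active={job_A:*/17, job_E:*/8, job_F:*/7}
Op 4: register job_F */15 -> active={job_A:*/17, job_E:*/8, job_F:*/15}
Op 5: register job_D */10 -> active={job_A:*/17, job_D:*/10, job_E:*/8, job_F:*/15}
Op 6: register job_C */19 -> active={job_A:*/17, job_C:*/19, job_D:*/10, job_E:*/8, job_F:*/15}
Op 7: register job_E */15 -> active={job_A:*/17, job_C:*/19, job_D:*/10, job_E:*/15, job_F:*/15}
Op 8: register job_C */10 -> active={job_A:*/17, job_C:*/10, job_D:*/10, job_E:*/15, job_F:*/15}
Op 9: register job_E */2 -> active={job_A:*/17, job_C:*/10, job_D:*/10, job_E:*/2, job_F:*/15}
Op 10: unregister job_D -> active={job_A:*/17, job_C:*/10, job_E:*/2, job_F:*/15}
Op 11: unregister job_E -> active={job_A:*/17, job_C:*/10, job_F:*/15}
  job_A: interval 17, next fire after T=109 is 119
  job_C: interval 10, next fire after T=109 is 110
  job_F: interval 15, next fire after T=109 is 120
Earliest = 110, winner (lex tiebreak) = job_C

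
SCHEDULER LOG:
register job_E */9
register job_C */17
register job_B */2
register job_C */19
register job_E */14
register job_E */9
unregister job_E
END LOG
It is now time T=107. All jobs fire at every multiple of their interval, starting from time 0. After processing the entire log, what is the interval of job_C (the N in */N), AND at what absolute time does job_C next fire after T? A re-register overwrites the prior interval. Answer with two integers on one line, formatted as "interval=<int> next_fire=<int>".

Op 1: register job_E */9 -> active={job_E:*/9}
Op 2: register job_C */17 -> active={job_C:*/17, job_E:*/9}
Op 3: register job_B */2 -> active={job_B:*/2, job_C:*/17, job_E:*/9}
Op 4: register job_C */19 -> active={job_B:*/2, job_C:*/19, job_E:*/9}
Op 5: register job_E */14 -> active={job_B:*/2, job_C:*/19, job_E:*/14}
Op 6: register job_E */9 -> active={job_B:*/2, job_C:*/19, job_E:*/9}
Op 7: unregister job_E -> active={job_B:*/2, job_C:*/19}
Final interval of job_C = 19
Next fire of job_C after T=107: (107//19+1)*19 = 114

Answer: interval=19 next_fire=114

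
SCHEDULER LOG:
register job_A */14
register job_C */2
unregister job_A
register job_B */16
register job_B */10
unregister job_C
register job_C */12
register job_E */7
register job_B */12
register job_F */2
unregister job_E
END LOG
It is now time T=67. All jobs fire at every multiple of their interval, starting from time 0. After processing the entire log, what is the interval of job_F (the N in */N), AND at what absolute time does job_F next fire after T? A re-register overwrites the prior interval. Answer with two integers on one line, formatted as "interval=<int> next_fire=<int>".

Op 1: register job_A */14 -> active={job_A:*/14}
Op 2: register job_C */2 -> active={job_A:*/14, job_C:*/2}
Op 3: unregister job_A -> active={job_C:*/2}
Op 4: register job_B */16 -> active={job_B:*/16, job_C:*/2}
Op 5: register job_B */10 -> active={job_B:*/10, job_C:*/2}
Op 6: unregister job_C -> active={job_B:*/10}
Op 7: register job_C */12 -> active={job_B:*/10, job_C:*/12}
Op 8: register job_E */7 -> active={job_B:*/10, job_C:*/12, job_E:*/7}
Op 9: register job_B */12 -> active={job_B:*/12, job_C:*/12, job_E:*/7}
Op 10: register job_F */2 -> active={job_B:*/12, job_C:*/12, job_E:*/7, job_F:*/2}
Op 11: unregister job_E -> active={job_B:*/12, job_C:*/12, job_F:*/2}
Final interval of job_F = 2
Next fire of job_F after T=67: (67//2+1)*2 = 68

Answer: interval=2 next_fire=68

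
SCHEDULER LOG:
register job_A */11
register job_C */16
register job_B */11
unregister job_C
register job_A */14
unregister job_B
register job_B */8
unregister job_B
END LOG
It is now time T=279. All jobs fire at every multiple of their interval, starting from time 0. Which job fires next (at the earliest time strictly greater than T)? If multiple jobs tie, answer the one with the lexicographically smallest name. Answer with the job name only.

Answer: job_A

Derivation:
Op 1: register job_A */11 -> active={job_A:*/11}
Op 2: register job_C */16 -> active={job_A:*/11, job_C:*/16}
Op 3: register job_B */11 -> active={job_A:*/11, job_B:*/11, job_C:*/16}
Op 4: unregister job_C -> active={job_A:*/11, job_B:*/11}
Op 5: register job_A */14 -> active={job_A:*/14, job_B:*/11}
Op 6: unregister job_B -> active={job_A:*/14}
Op 7: register job_B */8 -> active={job_A:*/14, job_B:*/8}
Op 8: unregister job_B -> active={job_A:*/14}
  job_A: interval 14, next fire after T=279 is 280
Earliest = 280, winner (lex tiebreak) = job_A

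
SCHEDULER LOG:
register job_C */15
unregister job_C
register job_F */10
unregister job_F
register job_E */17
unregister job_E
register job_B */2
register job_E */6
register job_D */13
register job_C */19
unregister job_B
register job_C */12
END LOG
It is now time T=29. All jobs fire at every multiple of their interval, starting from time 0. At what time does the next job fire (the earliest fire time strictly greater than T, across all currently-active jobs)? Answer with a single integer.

Op 1: register job_C */15 -> active={job_C:*/15}
Op 2: unregister job_C -> active={}
Op 3: register job_F */10 -> active={job_F:*/10}
Op 4: unregister job_F -> active={}
Op 5: register job_E */17 -> active={job_E:*/17}
Op 6: unregister job_E -> active={}
Op 7: register job_B */2 -> active={job_B:*/2}
Op 8: register job_E */6 -> active={job_B:*/2, job_E:*/6}
Op 9: register job_D */13 -> active={job_B:*/2, job_D:*/13, job_E:*/6}
Op 10: register job_C */19 -> active={job_B:*/2, job_C:*/19, job_D:*/13, job_E:*/6}
Op 11: unregister job_B -> active={job_C:*/19, job_D:*/13, job_E:*/6}
Op 12: register job_C */12 -> active={job_C:*/12, job_D:*/13, job_E:*/6}
  job_C: interval 12, next fire after T=29 is 36
  job_D: interval 13, next fire after T=29 is 39
  job_E: interval 6, next fire after T=29 is 30
Earliest fire time = 30 (job job_E)

Answer: 30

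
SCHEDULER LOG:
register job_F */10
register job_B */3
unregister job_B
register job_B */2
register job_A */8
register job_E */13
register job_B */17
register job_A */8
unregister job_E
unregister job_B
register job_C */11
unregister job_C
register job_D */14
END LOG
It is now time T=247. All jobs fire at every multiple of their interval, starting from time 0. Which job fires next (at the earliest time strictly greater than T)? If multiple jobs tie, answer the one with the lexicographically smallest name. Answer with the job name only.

Answer: job_A

Derivation:
Op 1: register job_F */10 -> active={job_F:*/10}
Op 2: register job_B */3 -> active={job_B:*/3, job_F:*/10}
Op 3: unregister job_B -> active={job_F:*/10}
Op 4: register job_B */2 -> active={job_B:*/2, job_F:*/10}
Op 5: register job_A */8 -> active={job_A:*/8, job_B:*/2, job_F:*/10}
Op 6: register job_E */13 -> active={job_A:*/8, job_B:*/2, job_E:*/13, job_F:*/10}
Op 7: register job_B */17 -> active={job_A:*/8, job_B:*/17, job_E:*/13, job_F:*/10}
Op 8: register job_A */8 -> active={job_A:*/8, job_B:*/17, job_E:*/13, job_F:*/10}
Op 9: unregister job_E -> active={job_A:*/8, job_B:*/17, job_F:*/10}
Op 10: unregister job_B -> active={job_A:*/8, job_F:*/10}
Op 11: register job_C */11 -> active={job_A:*/8, job_C:*/11, job_F:*/10}
Op 12: unregister job_C -> active={job_A:*/8, job_F:*/10}
Op 13: register job_D */14 -> active={job_A:*/8, job_D:*/14, job_F:*/10}
  job_A: interval 8, next fire after T=247 is 248
  job_D: interval 14, next fire after T=247 is 252
  job_F: interval 10, next fire after T=247 is 250
Earliest = 248, winner (lex tiebreak) = job_A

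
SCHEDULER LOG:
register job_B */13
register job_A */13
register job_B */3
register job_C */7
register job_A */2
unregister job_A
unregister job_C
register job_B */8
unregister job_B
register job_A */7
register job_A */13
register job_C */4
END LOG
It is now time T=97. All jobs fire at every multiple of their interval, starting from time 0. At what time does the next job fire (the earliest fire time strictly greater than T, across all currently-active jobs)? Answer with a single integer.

Op 1: register job_B */13 -> active={job_B:*/13}
Op 2: register job_A */13 -> active={job_A:*/13, job_B:*/13}
Op 3: register job_B */3 -> active={job_A:*/13, job_B:*/3}
Op 4: register job_C */7 -> active={job_A:*/13, job_B:*/3, job_C:*/7}
Op 5: register job_A */2 -> active={job_A:*/2, job_B:*/3, job_C:*/7}
Op 6: unregister job_A -> active={job_B:*/3, job_C:*/7}
Op 7: unregister job_C -> active={job_B:*/3}
Op 8: register job_B */8 -> active={job_B:*/8}
Op 9: unregister job_B -> active={}
Op 10: register job_A */7 -> active={job_A:*/7}
Op 11: register job_A */13 -> active={job_A:*/13}
Op 12: register job_C */4 -> active={job_A:*/13, job_C:*/4}
  job_A: interval 13, next fire after T=97 is 104
  job_C: interval 4, next fire after T=97 is 100
Earliest fire time = 100 (job job_C)

Answer: 100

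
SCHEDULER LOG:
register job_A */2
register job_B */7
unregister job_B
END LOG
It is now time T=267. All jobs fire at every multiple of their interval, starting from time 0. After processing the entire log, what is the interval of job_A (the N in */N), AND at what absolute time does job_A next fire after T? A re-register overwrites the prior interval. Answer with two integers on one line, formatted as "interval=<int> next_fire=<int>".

Answer: interval=2 next_fire=268

Derivation:
Op 1: register job_A */2 -> active={job_A:*/2}
Op 2: register job_B */7 -> active={job_A:*/2, job_B:*/7}
Op 3: unregister job_B -> active={job_A:*/2}
Final interval of job_A = 2
Next fire of job_A after T=267: (267//2+1)*2 = 268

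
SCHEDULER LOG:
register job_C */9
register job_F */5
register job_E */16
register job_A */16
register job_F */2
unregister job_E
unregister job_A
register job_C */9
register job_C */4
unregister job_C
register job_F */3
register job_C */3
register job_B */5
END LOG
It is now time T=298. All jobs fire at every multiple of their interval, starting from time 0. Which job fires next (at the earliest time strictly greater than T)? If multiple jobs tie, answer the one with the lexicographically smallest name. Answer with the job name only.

Answer: job_B

Derivation:
Op 1: register job_C */9 -> active={job_C:*/9}
Op 2: register job_F */5 -> active={job_C:*/9, job_F:*/5}
Op 3: register job_E */16 -> active={job_C:*/9, job_E:*/16, job_F:*/5}
Op 4: register job_A */16 -> active={job_A:*/16, job_C:*/9, job_E:*/16, job_F:*/5}
Op 5: register job_F */2 -> active={job_A:*/16, job_C:*/9, job_E:*/16, job_F:*/2}
Op 6: unregister job_E -> active={job_A:*/16, job_C:*/9, job_F:*/2}
Op 7: unregister job_A -> active={job_C:*/9, job_F:*/2}
Op 8: register job_C */9 -> active={job_C:*/9, job_F:*/2}
Op 9: register job_C */4 -> active={job_C:*/4, job_F:*/2}
Op 10: unregister job_C -> active={job_F:*/2}
Op 11: register job_F */3 -> active={job_F:*/3}
Op 12: register job_C */3 -> active={job_C:*/3, job_F:*/3}
Op 13: register job_B */5 -> active={job_B:*/5, job_C:*/3, job_F:*/3}
  job_B: interval 5, next fire after T=298 is 300
  job_C: interval 3, next fire after T=298 is 300
  job_F: interval 3, next fire after T=298 is 300
Earliest = 300, winner (lex tiebreak) = job_B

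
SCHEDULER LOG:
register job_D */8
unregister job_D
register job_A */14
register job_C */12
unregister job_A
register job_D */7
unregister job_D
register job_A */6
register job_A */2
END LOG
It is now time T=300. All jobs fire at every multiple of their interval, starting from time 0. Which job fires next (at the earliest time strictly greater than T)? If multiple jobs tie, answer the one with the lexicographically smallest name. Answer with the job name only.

Answer: job_A

Derivation:
Op 1: register job_D */8 -> active={job_D:*/8}
Op 2: unregister job_D -> active={}
Op 3: register job_A */14 -> active={job_A:*/14}
Op 4: register job_C */12 -> active={job_A:*/14, job_C:*/12}
Op 5: unregister job_A -> active={job_C:*/12}
Op 6: register job_D */7 -> active={job_C:*/12, job_D:*/7}
Op 7: unregister job_D -> active={job_C:*/12}
Op 8: register job_A */6 -> active={job_A:*/6, job_C:*/12}
Op 9: register job_A */2 -> active={job_A:*/2, job_C:*/12}
  job_A: interval 2, next fire after T=300 is 302
  job_C: interval 12, next fire after T=300 is 312
Earliest = 302, winner (lex tiebreak) = job_A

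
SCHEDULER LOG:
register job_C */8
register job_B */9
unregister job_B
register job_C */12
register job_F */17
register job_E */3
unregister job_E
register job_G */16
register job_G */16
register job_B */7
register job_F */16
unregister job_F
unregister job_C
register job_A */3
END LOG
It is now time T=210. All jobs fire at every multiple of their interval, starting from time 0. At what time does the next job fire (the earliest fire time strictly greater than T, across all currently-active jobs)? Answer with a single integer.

Op 1: register job_C */8 -> active={job_C:*/8}
Op 2: register job_B */9 -> active={job_B:*/9, job_C:*/8}
Op 3: unregister job_B -> active={job_C:*/8}
Op 4: register job_C */12 -> active={job_C:*/12}
Op 5: register job_F */17 -> active={job_C:*/12, job_F:*/17}
Op 6: register job_E */3 -> active={job_C:*/12, job_E:*/3, job_F:*/17}
Op 7: unregister job_E -> active={job_C:*/12, job_F:*/17}
Op 8: register job_G */16 -> active={job_C:*/12, job_F:*/17, job_G:*/16}
Op 9: register job_G */16 -> active={job_C:*/12, job_F:*/17, job_G:*/16}
Op 10: register job_B */7 -> active={job_B:*/7, job_C:*/12, job_F:*/17, job_G:*/16}
Op 11: register job_F */16 -> active={job_B:*/7, job_C:*/12, job_F:*/16, job_G:*/16}
Op 12: unregister job_F -> active={job_B:*/7, job_C:*/12, job_G:*/16}
Op 13: unregister job_C -> active={job_B:*/7, job_G:*/16}
Op 14: register job_A */3 -> active={job_A:*/3, job_B:*/7, job_G:*/16}
  job_A: interval 3, next fire after T=210 is 213
  job_B: interval 7, next fire after T=210 is 217
  job_G: interval 16, next fire after T=210 is 224
Earliest fire time = 213 (job job_A)

Answer: 213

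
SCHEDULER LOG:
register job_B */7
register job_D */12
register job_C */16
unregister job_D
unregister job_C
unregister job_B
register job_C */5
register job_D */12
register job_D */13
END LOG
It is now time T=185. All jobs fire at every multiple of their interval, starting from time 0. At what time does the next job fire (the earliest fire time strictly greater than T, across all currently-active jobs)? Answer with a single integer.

Answer: 190

Derivation:
Op 1: register job_B */7 -> active={job_B:*/7}
Op 2: register job_D */12 -> active={job_B:*/7, job_D:*/12}
Op 3: register job_C */16 -> active={job_B:*/7, job_C:*/16, job_D:*/12}
Op 4: unregister job_D -> active={job_B:*/7, job_C:*/16}
Op 5: unregister job_C -> active={job_B:*/7}
Op 6: unregister job_B -> active={}
Op 7: register job_C */5 -> active={job_C:*/5}
Op 8: register job_D */12 -> active={job_C:*/5, job_D:*/12}
Op 9: register job_D */13 -> active={job_C:*/5, job_D:*/13}
  job_C: interval 5, next fire after T=185 is 190
  job_D: interval 13, next fire after T=185 is 195
Earliest fire time = 190 (job job_C)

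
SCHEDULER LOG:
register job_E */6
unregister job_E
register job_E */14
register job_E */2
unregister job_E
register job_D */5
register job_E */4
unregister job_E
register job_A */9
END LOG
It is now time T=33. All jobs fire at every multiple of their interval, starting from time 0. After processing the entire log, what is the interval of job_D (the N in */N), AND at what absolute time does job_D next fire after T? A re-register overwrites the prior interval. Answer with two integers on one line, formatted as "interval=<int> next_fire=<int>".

Answer: interval=5 next_fire=35

Derivation:
Op 1: register job_E */6 -> active={job_E:*/6}
Op 2: unregister job_E -> active={}
Op 3: register job_E */14 -> active={job_E:*/14}
Op 4: register job_E */2 -> active={job_E:*/2}
Op 5: unregister job_E -> active={}
Op 6: register job_D */5 -> active={job_D:*/5}
Op 7: register job_E */4 -> active={job_D:*/5, job_E:*/4}
Op 8: unregister job_E -> active={job_D:*/5}
Op 9: register job_A */9 -> active={job_A:*/9, job_D:*/5}
Final interval of job_D = 5
Next fire of job_D after T=33: (33//5+1)*5 = 35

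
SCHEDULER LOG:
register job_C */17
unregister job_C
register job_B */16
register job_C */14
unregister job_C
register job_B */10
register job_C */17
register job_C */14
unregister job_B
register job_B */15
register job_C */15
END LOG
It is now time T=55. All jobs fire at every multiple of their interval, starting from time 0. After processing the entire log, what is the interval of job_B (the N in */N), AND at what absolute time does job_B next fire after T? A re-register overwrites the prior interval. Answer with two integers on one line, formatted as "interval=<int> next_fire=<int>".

Answer: interval=15 next_fire=60

Derivation:
Op 1: register job_C */17 -> active={job_C:*/17}
Op 2: unregister job_C -> active={}
Op 3: register job_B */16 -> active={job_B:*/16}
Op 4: register job_C */14 -> active={job_B:*/16, job_C:*/14}
Op 5: unregister job_C -> active={job_B:*/16}
Op 6: register job_B */10 -> active={job_B:*/10}
Op 7: register job_C */17 -> active={job_B:*/10, job_C:*/17}
Op 8: register job_C */14 -> active={job_B:*/10, job_C:*/14}
Op 9: unregister job_B -> active={job_C:*/14}
Op 10: register job_B */15 -> active={job_B:*/15, job_C:*/14}
Op 11: register job_C */15 -> active={job_B:*/15, job_C:*/15}
Final interval of job_B = 15
Next fire of job_B after T=55: (55//15+1)*15 = 60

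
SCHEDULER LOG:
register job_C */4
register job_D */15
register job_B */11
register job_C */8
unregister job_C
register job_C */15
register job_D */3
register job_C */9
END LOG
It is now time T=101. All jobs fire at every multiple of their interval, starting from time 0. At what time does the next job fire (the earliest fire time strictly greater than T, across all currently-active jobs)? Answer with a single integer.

Answer: 102

Derivation:
Op 1: register job_C */4 -> active={job_C:*/4}
Op 2: register job_D */15 -> active={job_C:*/4, job_D:*/15}
Op 3: register job_B */11 -> active={job_B:*/11, job_C:*/4, job_D:*/15}
Op 4: register job_C */8 -> active={job_B:*/11, job_C:*/8, job_D:*/15}
Op 5: unregister job_C -> active={job_B:*/11, job_D:*/15}
Op 6: register job_C */15 -> active={job_B:*/11, job_C:*/15, job_D:*/15}
Op 7: register job_D */3 -> active={job_B:*/11, job_C:*/15, job_D:*/3}
Op 8: register job_C */9 -> active={job_B:*/11, job_C:*/9, job_D:*/3}
  job_B: interval 11, next fire after T=101 is 110
  job_C: interval 9, next fire after T=101 is 108
  job_D: interval 3, next fire after T=101 is 102
Earliest fire time = 102 (job job_D)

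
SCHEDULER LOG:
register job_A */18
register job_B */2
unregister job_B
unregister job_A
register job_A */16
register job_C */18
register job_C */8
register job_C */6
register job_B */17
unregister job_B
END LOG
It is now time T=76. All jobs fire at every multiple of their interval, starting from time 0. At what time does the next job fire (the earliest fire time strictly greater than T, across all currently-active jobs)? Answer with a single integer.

Op 1: register job_A */18 -> active={job_A:*/18}
Op 2: register job_B */2 -> active={job_A:*/18, job_B:*/2}
Op 3: unregister job_B -> active={job_A:*/18}
Op 4: unregister job_A -> active={}
Op 5: register job_A */16 -> active={job_A:*/16}
Op 6: register job_C */18 -> active={job_A:*/16, job_C:*/18}
Op 7: register job_C */8 -> active={job_A:*/16, job_C:*/8}
Op 8: register job_C */6 -> active={job_A:*/16, job_C:*/6}
Op 9: register job_B */17 -> active={job_A:*/16, job_B:*/17, job_C:*/6}
Op 10: unregister job_B -> active={job_A:*/16, job_C:*/6}
  job_A: interval 16, next fire after T=76 is 80
  job_C: interval 6, next fire after T=76 is 78
Earliest fire time = 78 (job job_C)

Answer: 78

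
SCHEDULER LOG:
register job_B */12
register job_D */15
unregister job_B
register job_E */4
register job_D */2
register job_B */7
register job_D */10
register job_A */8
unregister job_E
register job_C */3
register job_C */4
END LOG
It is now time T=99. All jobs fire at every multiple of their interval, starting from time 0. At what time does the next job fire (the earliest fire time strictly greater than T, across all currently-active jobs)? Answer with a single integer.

Op 1: register job_B */12 -> active={job_B:*/12}
Op 2: register job_D */15 -> active={job_B:*/12, job_D:*/15}
Op 3: unregister job_B -> active={job_D:*/15}
Op 4: register job_E */4 -> active={job_D:*/15, job_E:*/4}
Op 5: register job_D */2 -> active={job_D:*/2, job_E:*/4}
Op 6: register job_B */7 -> active={job_B:*/7, job_D:*/2, job_E:*/4}
Op 7: register job_D */10 -> active={job_B:*/7, job_D:*/10, job_E:*/4}
Op 8: register job_A */8 -> active={job_A:*/8, job_B:*/7, job_D:*/10, job_E:*/4}
Op 9: unregister job_E -> active={job_A:*/8, job_B:*/7, job_D:*/10}
Op 10: register job_C */3 -> active={job_A:*/8, job_B:*/7, job_C:*/3, job_D:*/10}
Op 11: register job_C */4 -> active={job_A:*/8, job_B:*/7, job_C:*/4, job_D:*/10}
  job_A: interval 8, next fire after T=99 is 104
  job_B: interval 7, next fire after T=99 is 105
  job_C: interval 4, next fire after T=99 is 100
  job_D: interval 10, next fire after T=99 is 100
Earliest fire time = 100 (job job_C)

Answer: 100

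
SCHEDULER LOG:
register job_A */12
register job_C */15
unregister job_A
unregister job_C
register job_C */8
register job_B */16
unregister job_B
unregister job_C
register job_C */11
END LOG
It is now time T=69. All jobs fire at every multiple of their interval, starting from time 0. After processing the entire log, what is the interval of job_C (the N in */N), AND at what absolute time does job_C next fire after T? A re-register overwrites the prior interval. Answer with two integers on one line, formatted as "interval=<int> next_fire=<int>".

Answer: interval=11 next_fire=77

Derivation:
Op 1: register job_A */12 -> active={job_A:*/12}
Op 2: register job_C */15 -> active={job_A:*/12, job_C:*/15}
Op 3: unregister job_A -> active={job_C:*/15}
Op 4: unregister job_C -> active={}
Op 5: register job_C */8 -> active={job_C:*/8}
Op 6: register job_B */16 -> active={job_B:*/16, job_C:*/8}
Op 7: unregister job_B -> active={job_C:*/8}
Op 8: unregister job_C -> active={}
Op 9: register job_C */11 -> active={job_C:*/11}
Final interval of job_C = 11
Next fire of job_C after T=69: (69//11+1)*11 = 77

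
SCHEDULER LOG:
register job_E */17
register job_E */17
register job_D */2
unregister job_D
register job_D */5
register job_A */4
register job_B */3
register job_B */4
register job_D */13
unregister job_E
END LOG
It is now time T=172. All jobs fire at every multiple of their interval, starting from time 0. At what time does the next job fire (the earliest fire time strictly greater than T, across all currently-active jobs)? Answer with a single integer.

Op 1: register job_E */17 -> active={job_E:*/17}
Op 2: register job_E */17 -> active={job_E:*/17}
Op 3: register job_D */2 -> active={job_D:*/2, job_E:*/17}
Op 4: unregister job_D -> active={job_E:*/17}
Op 5: register job_D */5 -> active={job_D:*/5, job_E:*/17}
Op 6: register job_A */4 -> active={job_A:*/4, job_D:*/5, job_E:*/17}
Op 7: register job_B */3 -> active={job_A:*/4, job_B:*/3, job_D:*/5, job_E:*/17}
Op 8: register job_B */4 -> active={job_A:*/4, job_B:*/4, job_D:*/5, job_E:*/17}
Op 9: register job_D */13 -> active={job_A:*/4, job_B:*/4, job_D:*/13, job_E:*/17}
Op 10: unregister job_E -> active={job_A:*/4, job_B:*/4, job_D:*/13}
  job_A: interval 4, next fire after T=172 is 176
  job_B: interval 4, next fire after T=172 is 176
  job_D: interval 13, next fire after T=172 is 182
Earliest fire time = 176 (job job_A)

Answer: 176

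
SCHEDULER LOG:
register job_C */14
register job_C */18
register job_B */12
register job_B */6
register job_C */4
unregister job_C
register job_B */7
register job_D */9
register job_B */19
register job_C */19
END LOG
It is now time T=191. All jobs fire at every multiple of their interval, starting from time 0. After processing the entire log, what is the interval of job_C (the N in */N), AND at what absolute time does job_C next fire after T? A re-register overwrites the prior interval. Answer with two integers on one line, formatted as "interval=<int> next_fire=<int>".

Answer: interval=19 next_fire=209

Derivation:
Op 1: register job_C */14 -> active={job_C:*/14}
Op 2: register job_C */18 -> active={job_C:*/18}
Op 3: register job_B */12 -> active={job_B:*/12, job_C:*/18}
Op 4: register job_B */6 -> active={job_B:*/6, job_C:*/18}
Op 5: register job_C */4 -> active={job_B:*/6, job_C:*/4}
Op 6: unregister job_C -> active={job_B:*/6}
Op 7: register job_B */7 -> active={job_B:*/7}
Op 8: register job_D */9 -> active={job_B:*/7, job_D:*/9}
Op 9: register job_B */19 -> active={job_B:*/19, job_D:*/9}
Op 10: register job_C */19 -> active={job_B:*/19, job_C:*/19, job_D:*/9}
Final interval of job_C = 19
Next fire of job_C after T=191: (191//19+1)*19 = 209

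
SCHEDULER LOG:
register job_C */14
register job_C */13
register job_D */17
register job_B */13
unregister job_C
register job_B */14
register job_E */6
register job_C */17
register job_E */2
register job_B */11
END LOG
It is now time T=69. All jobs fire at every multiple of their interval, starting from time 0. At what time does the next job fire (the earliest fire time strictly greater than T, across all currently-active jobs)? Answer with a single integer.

Op 1: register job_C */14 -> active={job_C:*/14}
Op 2: register job_C */13 -> active={job_C:*/13}
Op 3: register job_D */17 -> active={job_C:*/13, job_D:*/17}
Op 4: register job_B */13 -> active={job_B:*/13, job_C:*/13, job_D:*/17}
Op 5: unregister job_C -> active={job_B:*/13, job_D:*/17}
Op 6: register job_B */14 -> active={job_B:*/14, job_D:*/17}
Op 7: register job_E */6 -> active={job_B:*/14, job_D:*/17, job_E:*/6}
Op 8: register job_C */17 -> active={job_B:*/14, job_C:*/17, job_D:*/17, job_E:*/6}
Op 9: register job_E */2 -> active={job_B:*/14, job_C:*/17, job_D:*/17, job_E:*/2}
Op 10: register job_B */11 -> active={job_B:*/11, job_C:*/17, job_D:*/17, job_E:*/2}
  job_B: interval 11, next fire after T=69 is 77
  job_C: interval 17, next fire after T=69 is 85
  job_D: interval 17, next fire after T=69 is 85
  job_E: interval 2, next fire after T=69 is 70
Earliest fire time = 70 (job job_E)

Answer: 70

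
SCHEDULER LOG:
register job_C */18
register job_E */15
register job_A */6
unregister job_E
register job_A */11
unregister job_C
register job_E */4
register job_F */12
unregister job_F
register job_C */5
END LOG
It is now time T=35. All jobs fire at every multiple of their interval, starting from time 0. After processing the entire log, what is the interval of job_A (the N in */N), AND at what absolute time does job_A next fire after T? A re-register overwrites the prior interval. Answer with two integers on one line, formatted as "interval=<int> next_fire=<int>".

Answer: interval=11 next_fire=44

Derivation:
Op 1: register job_C */18 -> active={job_C:*/18}
Op 2: register job_E */15 -> active={job_C:*/18, job_E:*/15}
Op 3: register job_A */6 -> active={job_A:*/6, job_C:*/18, job_E:*/15}
Op 4: unregister job_E -> active={job_A:*/6, job_C:*/18}
Op 5: register job_A */11 -> active={job_A:*/11, job_C:*/18}
Op 6: unregister job_C -> active={job_A:*/11}
Op 7: register job_E */4 -> active={job_A:*/11, job_E:*/4}
Op 8: register job_F */12 -> active={job_A:*/11, job_E:*/4, job_F:*/12}
Op 9: unregister job_F -> active={job_A:*/11, job_E:*/4}
Op 10: register job_C */5 -> active={job_A:*/11, job_C:*/5, job_E:*/4}
Final interval of job_A = 11
Next fire of job_A after T=35: (35//11+1)*11 = 44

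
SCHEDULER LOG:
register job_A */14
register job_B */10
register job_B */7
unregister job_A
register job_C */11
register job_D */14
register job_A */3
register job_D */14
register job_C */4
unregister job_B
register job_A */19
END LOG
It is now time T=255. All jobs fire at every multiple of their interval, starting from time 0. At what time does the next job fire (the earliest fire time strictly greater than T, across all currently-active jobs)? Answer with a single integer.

Op 1: register job_A */14 -> active={job_A:*/14}
Op 2: register job_B */10 -> active={job_A:*/14, job_B:*/10}
Op 3: register job_B */7 -> active={job_A:*/14, job_B:*/7}
Op 4: unregister job_A -> active={job_B:*/7}
Op 5: register job_C */11 -> active={job_B:*/7, job_C:*/11}
Op 6: register job_D */14 -> active={job_B:*/7, job_C:*/11, job_D:*/14}
Op 7: register job_A */3 -> active={job_A:*/3, job_B:*/7, job_C:*/11, job_D:*/14}
Op 8: register job_D */14 -> active={job_A:*/3, job_B:*/7, job_C:*/11, job_D:*/14}
Op 9: register job_C */4 -> active={job_A:*/3, job_B:*/7, job_C:*/4, job_D:*/14}
Op 10: unregister job_B -> active={job_A:*/3, job_C:*/4, job_D:*/14}
Op 11: register job_A */19 -> active={job_A:*/19, job_C:*/4, job_D:*/14}
  job_A: interval 19, next fire after T=255 is 266
  job_C: interval 4, next fire after T=255 is 256
  job_D: interval 14, next fire after T=255 is 266
Earliest fire time = 256 (job job_C)

Answer: 256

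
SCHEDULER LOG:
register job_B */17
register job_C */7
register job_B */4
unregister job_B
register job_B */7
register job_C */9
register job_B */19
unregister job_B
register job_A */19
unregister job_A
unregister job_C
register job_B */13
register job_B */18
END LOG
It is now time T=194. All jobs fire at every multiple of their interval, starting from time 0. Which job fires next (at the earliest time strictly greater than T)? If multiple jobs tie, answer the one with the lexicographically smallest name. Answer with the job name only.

Op 1: register job_B */17 -> active={job_B:*/17}
Op 2: register job_C */7 -> active={job_B:*/17, job_C:*/7}
Op 3: register job_B */4 -> active={job_B:*/4, job_C:*/7}
Op 4: unregister job_B -> active={job_C:*/7}
Op 5: register job_B */7 -> active={job_B:*/7, job_C:*/7}
Op 6: register job_C */9 -> active={job_B:*/7, job_C:*/9}
Op 7: register job_B */19 -> active={job_B:*/19, job_C:*/9}
Op 8: unregister job_B -> active={job_C:*/9}
Op 9: register job_A */19 -> active={job_A:*/19, job_C:*/9}
Op 10: unregister job_A -> active={job_C:*/9}
Op 11: unregister job_C -> active={}
Op 12: register job_B */13 -> active={job_B:*/13}
Op 13: register job_B */18 -> active={job_B:*/18}
  job_B: interval 18, next fire after T=194 is 198
Earliest = 198, winner (lex tiebreak) = job_B

Answer: job_B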